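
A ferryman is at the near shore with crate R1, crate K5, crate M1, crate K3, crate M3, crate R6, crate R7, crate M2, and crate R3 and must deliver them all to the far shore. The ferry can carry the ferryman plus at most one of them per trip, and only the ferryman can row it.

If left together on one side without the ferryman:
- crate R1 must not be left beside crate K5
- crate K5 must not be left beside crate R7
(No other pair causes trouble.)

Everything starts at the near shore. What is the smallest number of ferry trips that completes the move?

19

Counting alone: the ferryman can take at most 1 across per trip to the far shore, so moving all 9 needs at least 9 loaded trips out, with a return between consecutive ones — at least 17 crossings.
The safety rule pushes this higher. Following every safe sequence of crossings, the most of the 9 that can be at the far shore as the ferry arrives there on crossing 17 is 8 — never all 9.
So no plan with fewer than 19 crossings exists, and this one achieves 19:
1. Ferryman goes to the far shore with crate K5.  [the near shore: crate K3, crate M1, crate M2, crate M3, crate R1, crate R3, crate R6, crate R7 | the far shore: crate K5]
2. Ferryman goes back to the near shore alone.  [the near shore: crate K3, crate M1, crate M2, crate M3, crate R1, crate R3, crate R6, crate R7 | the far shore: crate K5]
3. Ferryman goes to the far shore with crate R1.  [the near shore: crate K3, crate M1, crate M2, crate M3, crate R3, crate R6, crate R7 | the far shore: crate K5, crate R1]
4. Ferryman goes back to the near shore with crate K5.  [the near shore: crate K3, crate K5, crate M1, crate M2, crate M3, crate R3, crate R6, crate R7 | the far shore: crate R1]
5. Ferryman goes to the far shore with crate R7.  [the near shore: crate K3, crate K5, crate M1, crate M2, crate M3, crate R3, crate R6 | the far shore: crate R1, crate R7]
6. Ferryman goes back to the near shore alone.  [the near shore: crate K3, crate K5, crate M1, crate M2, crate M3, crate R3, crate R6 | the far shore: crate R1, crate R7]
7. Ferryman goes to the far shore with crate M1.  [the near shore: crate K3, crate K5, crate M2, crate M3, crate R3, crate R6 | the far shore: crate M1, crate R1, crate R7]
8. Ferryman goes back to the near shore alone.  [the near shore: crate K3, crate K5, crate M2, crate M3, crate R3, crate R6 | the far shore: crate M1, crate R1, crate R7]
9. Ferryman goes to the far shore with crate K3.  [the near shore: crate K5, crate M2, crate M3, crate R3, crate R6 | the far shore: crate K3, crate M1, crate R1, crate R7]
10. Ferryman goes back to the near shore alone.  [the near shore: crate K5, crate M2, crate M3, crate R3, crate R6 | the far shore: crate K3, crate M1, crate R1, crate R7]
11. Ferryman goes to the far shore with crate M3.  [the near shore: crate K5, crate M2, crate R3, crate R6 | the far shore: crate K3, crate M1, crate M3, crate R1, crate R7]
12. Ferryman goes back to the near shore alone.  [the near shore: crate K5, crate M2, crate R3, crate R6 | the far shore: crate K3, crate M1, crate M3, crate R1, crate R7]
13. Ferryman goes to the far shore with crate R6.  [the near shore: crate K5, crate M2, crate R3 | the far shore: crate K3, crate M1, crate M3, crate R1, crate R6, crate R7]
14. Ferryman goes back to the near shore alone.  [the near shore: crate K5, crate M2, crate R3 | the far shore: crate K3, crate M1, crate M3, crate R1, crate R6, crate R7]
15. Ferryman goes to the far shore with crate M2.  [the near shore: crate K5, crate R3 | the far shore: crate K3, crate M1, crate M2, crate M3, crate R1, crate R6, crate R7]
16. Ferryman goes back to the near shore alone.  [the near shore: crate K5, crate R3 | the far shore: crate K3, crate M1, crate M2, crate M3, crate R1, crate R6, crate R7]
17. Ferryman goes to the far shore with crate R3.  [the near shore: crate K5 | the far shore: crate K3, crate M1, crate M2, crate M3, crate R1, crate R3, crate R6, crate R7]
18. Ferryman goes back to the near shore alone.  [the near shore: crate K5 | the far shore: crate K3, crate M1, crate M2, crate M3, crate R1, crate R3, crate R6, crate R7]
19. Ferryman goes to the far shore with crate K5.  [the near shore: — | the far shore: crate K3, crate K5, crate M1, crate M2, crate M3, crate R1, crate R3, crate R6, crate R7]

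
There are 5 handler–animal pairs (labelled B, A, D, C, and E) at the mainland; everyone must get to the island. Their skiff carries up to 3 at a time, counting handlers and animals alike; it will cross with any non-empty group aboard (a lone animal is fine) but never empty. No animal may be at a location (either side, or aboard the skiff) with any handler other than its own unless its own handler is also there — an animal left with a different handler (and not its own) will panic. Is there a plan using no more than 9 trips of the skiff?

Counting alone: each trip to the island takes at most 3 across and each return brings at least 1 back, so after t trips out (and t−1 returns) at most 3t − (t−1) of the 10 are across; that first reaches 10 at t = 5, so at least 9 crossings are needed.
The safety rule pushes this higher. Following every safe sequence of crossings, the most of the 10 that can be at the island as the skiff arrives there on crossing 9 is 9 — never all 10.
So the move cannot be finished within 9 crossings. (The shortest complete plan takes 11:)
1. animal B and handler B cross → the island.
2. handler B crosses ← the mainland.
3. animal A, animal C, and animal D cross → the island.
4. animal B crosses ← the mainland.
5. handler A, handler C, and handler D cross → the island.
6. animal A and handler A cross ← the mainland.
7. handler A, handler B, and handler E cross → the island.
8. animal D crosses ← the mainland.
9. animal A and animal B cross → the island.
10. animal B crosses ← the mainland.
11. animal B, animal D, and animal E cross → the island.

No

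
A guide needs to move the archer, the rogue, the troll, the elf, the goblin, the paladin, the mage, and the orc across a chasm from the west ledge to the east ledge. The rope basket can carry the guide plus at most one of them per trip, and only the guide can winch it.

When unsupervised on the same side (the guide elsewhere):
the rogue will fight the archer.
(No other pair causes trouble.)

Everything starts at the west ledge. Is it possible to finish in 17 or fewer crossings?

Yes

Yes — this plan uses 15 crossings (≤ 17):
1. Guide goes to the east ledge with the archer.
2. Guide goes back to the west ledge alone.
3. Guide goes to the east ledge with the troll.
4. Guide goes back to the west ledge alone.
5. Guide goes to the east ledge with the elf.
6. Guide goes back to the west ledge alone.
7. Guide goes to the east ledge with the goblin.
8. Guide goes back to the west ledge alone.
9. Guide goes to the east ledge with the paladin.
10. Guide goes back to the west ledge alone.
11. Guide goes to the east ledge with the mage.
12. Guide goes back to the west ledge alone.
13. Guide goes to the east ledge with the orc.
14. Guide goes back to the west ledge alone.
15. Guide goes to the east ledge with the rogue.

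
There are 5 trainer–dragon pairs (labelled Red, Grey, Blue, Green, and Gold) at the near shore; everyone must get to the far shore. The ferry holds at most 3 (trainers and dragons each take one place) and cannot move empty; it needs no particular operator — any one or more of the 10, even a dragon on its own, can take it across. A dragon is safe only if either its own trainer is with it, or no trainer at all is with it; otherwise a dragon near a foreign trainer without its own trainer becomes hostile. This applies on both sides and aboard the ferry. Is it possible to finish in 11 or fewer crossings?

Yes — this plan uses 11 crossings (≤ 11):
1. dragon Red and trainer Red cross → the far shore.
2. trainer Red crosses ← the near shore.
3. dragon Blue, dragon Green, and dragon Grey cross → the far shore.
4. dragon Red crosses ← the near shore.
5. trainer Blue, trainer Green, and trainer Grey cross → the far shore.
6. dragon Grey and trainer Grey cross ← the near shore.
7. trainer Gold, trainer Grey, and trainer Red cross → the far shore.
8. dragon Blue crosses ← the near shore.
9. dragon Grey and dragon Red cross → the far shore.
10. dragon Red crosses ← the near shore.
11. dragon Blue, dragon Gold, and dragon Red cross → the far shore.

Yes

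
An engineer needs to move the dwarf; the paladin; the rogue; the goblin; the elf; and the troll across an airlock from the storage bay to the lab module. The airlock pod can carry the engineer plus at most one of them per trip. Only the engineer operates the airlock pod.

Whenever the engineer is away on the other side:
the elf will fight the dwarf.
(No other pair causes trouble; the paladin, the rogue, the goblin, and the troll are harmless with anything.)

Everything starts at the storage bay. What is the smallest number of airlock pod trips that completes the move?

Counting alone: the engineer can take at most 1 across per trip to the lab module, so moving all 6 needs at least 6 loaded trips out, with a return between consecutive ones — at least 11 crossings.
The plan below uses exactly 11 crossings, so it is optimal:
1. Engineer goes to the lab module with the dwarf.  [the storage bay: the elf, the goblin, the paladin, the rogue, the troll | the lab module: the dwarf]
2. Engineer goes back to the storage bay alone.  [the storage bay: the elf, the goblin, the paladin, the rogue, the troll | the lab module: the dwarf]
3. Engineer goes to the lab module with the paladin.  [the storage bay: the elf, the goblin, the rogue, the troll | the lab module: the dwarf, the paladin]
4. Engineer goes back to the storage bay alone.  [the storage bay: the elf, the goblin, the rogue, the troll | the lab module: the dwarf, the paladin]
5. Engineer goes to the lab module with the rogue.  [the storage bay: the elf, the goblin, the troll | the lab module: the dwarf, the paladin, the rogue]
6. Engineer goes back to the storage bay alone.  [the storage bay: the elf, the goblin, the troll | the lab module: the dwarf, the paladin, the rogue]
7. Engineer goes to the lab module with the goblin.  [the storage bay: the elf, the troll | the lab module: the dwarf, the goblin, the paladin, the rogue]
8. Engineer goes back to the storage bay alone.  [the storage bay: the elf, the troll | the lab module: the dwarf, the goblin, the paladin, the rogue]
9. Engineer goes to the lab module with the troll.  [the storage bay: the elf | the lab module: the dwarf, the goblin, the paladin, the rogue, the troll]
10. Engineer goes back to the storage bay alone.  [the storage bay: the elf | the lab module: the dwarf, the goblin, the paladin, the rogue, the troll]
11. Engineer goes to the lab module with the elf.  [the storage bay: — | the lab module: the dwarf, the elf, the goblin, the paladin, the rogue, the troll]

11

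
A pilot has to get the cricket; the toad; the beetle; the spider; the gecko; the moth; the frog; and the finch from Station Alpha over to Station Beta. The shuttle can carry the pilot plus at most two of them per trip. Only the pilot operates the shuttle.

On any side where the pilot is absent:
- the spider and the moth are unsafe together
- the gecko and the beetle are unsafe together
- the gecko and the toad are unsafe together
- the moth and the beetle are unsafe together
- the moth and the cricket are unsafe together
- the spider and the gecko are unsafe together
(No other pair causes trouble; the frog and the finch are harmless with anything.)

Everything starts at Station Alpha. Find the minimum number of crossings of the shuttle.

9

Counting alone: the pilot can take at most 2 across per trip to Station Beta, so moving all 8 needs at least 4 loaded trips out, with a return between consecutive ones — at least 7 crossings.
The safety rule pushes this higher. Following every safe sequence of crossings, the most of the 8 that can be at Station Beta as the shuttle arrives there on crossing 7 is 6 — never all 8.
So no plan with fewer than 9 crossings exists, and this one achieves 9:
1. Pilot goes to Station Beta with the gecko and the moth.  [Station Alpha: the beetle, the cricket, the finch, the frog, the spider, the toad | Station Beta: the gecko, the moth]
2. Pilot goes back to Station Alpha alone.  [Station Alpha: the beetle, the cricket, the finch, the frog, the spider, the toad | Station Beta: the gecko, the moth]
3. Pilot goes to Station Beta with the cricket and the toad.  [Station Alpha: the beetle, the finch, the frog, the spider | Station Beta: the cricket, the gecko, the moth, the toad]
4. Pilot goes back to Station Alpha with the gecko and the moth.  [Station Alpha: the beetle, the finch, the frog, the gecko, the moth, the spider | Station Beta: the cricket, the toad]
5. Pilot goes to Station Beta with the beetle and the spider.  [Station Alpha: the finch, the frog, the gecko, the moth | Station Beta: the beetle, the cricket, the spider, the toad]
6. Pilot goes back to Station Alpha alone.  [Station Alpha: the finch, the frog, the gecko, the moth | Station Beta: the beetle, the cricket, the spider, the toad]
7. Pilot goes to Station Beta with the finch and the frog.  [Station Alpha: the gecko, the moth | Station Beta: the beetle, the cricket, the finch, the frog, the spider, the toad]
8. Pilot goes back to Station Alpha alone.  [Station Alpha: the gecko, the moth | Station Beta: the beetle, the cricket, the finch, the frog, the spider, the toad]
9. Pilot goes to Station Beta with the gecko and the moth.  [Station Alpha: — | Station Beta: the beetle, the cricket, the finch, the frog, the gecko, the moth, the spider, the toad]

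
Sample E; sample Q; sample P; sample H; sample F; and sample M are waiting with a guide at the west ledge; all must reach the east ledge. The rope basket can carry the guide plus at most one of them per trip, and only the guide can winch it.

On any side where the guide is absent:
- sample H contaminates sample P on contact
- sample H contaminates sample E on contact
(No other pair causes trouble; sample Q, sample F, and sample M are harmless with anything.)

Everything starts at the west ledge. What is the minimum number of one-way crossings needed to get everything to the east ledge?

13

Counting alone: the guide can take at most 1 across per trip to the east ledge, so moving all 6 needs at least 6 loaded trips out, with a return between consecutive ones — at least 11 crossings.
The safety rule pushes this higher. Following every safe sequence of crossings, the most of the 6 that can be at the east ledge as the rope basket arrives there on crossing 11 is 5 — never all 6.
So no plan with fewer than 13 crossings exists, and this one achieves 13:
1. Guide goes to the east ledge with sample H.
2. Guide goes back to the west ledge alone.
3. Guide goes to the east ledge with sample E.
4. Guide goes back to the west ledge with sample H.
5. Guide goes to the east ledge with sample P.
6. Guide goes back to the west ledge alone.
7. Guide goes to the east ledge with sample Q.
8. Guide goes back to the west ledge alone.
9. Guide goes to the east ledge with sample F.
10. Guide goes back to the west ledge alone.
11. Guide goes to the east ledge with sample M.
12. Guide goes back to the west ledge alone.
13. Guide goes to the east ledge with sample H.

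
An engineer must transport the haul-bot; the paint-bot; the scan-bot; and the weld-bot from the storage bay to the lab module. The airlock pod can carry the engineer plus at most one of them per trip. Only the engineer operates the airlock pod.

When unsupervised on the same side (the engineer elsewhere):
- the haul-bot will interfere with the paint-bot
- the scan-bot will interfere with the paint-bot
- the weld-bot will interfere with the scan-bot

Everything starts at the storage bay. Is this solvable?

Whatever the first load, the items left behind include a forbidden pair without the engineer. No opening move is safe, so no plan exists.

No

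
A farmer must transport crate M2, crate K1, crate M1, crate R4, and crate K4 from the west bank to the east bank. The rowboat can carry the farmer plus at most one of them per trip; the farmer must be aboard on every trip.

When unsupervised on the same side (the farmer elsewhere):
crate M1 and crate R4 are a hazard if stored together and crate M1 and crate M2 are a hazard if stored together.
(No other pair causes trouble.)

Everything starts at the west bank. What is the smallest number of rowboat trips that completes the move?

Counting alone: the farmer can take at most 1 across per trip to the east bank, so moving all 5 needs at least 5 loaded trips out, with a return between consecutive ones — at least 9 crossings.
The safety rule pushes this higher. Following every safe sequence of crossings, the most of the 5 that can be at the east bank as the rowboat arrives there on crossing 9 is 4 — never all 5.
So no plan with fewer than 11 crossings exists, and this one achieves 11:
1. Farmer goes to the east bank with crate M1.  [the west bank: crate K1, crate K4, crate M2, crate R4 | the east bank: crate M1]
2. Farmer goes back to the west bank alone.  [the west bank: crate K1, crate K4, crate M2, crate R4 | the east bank: crate M1]
3. Farmer goes to the east bank with crate M2.  [the west bank: crate K1, crate K4, crate R4 | the east bank: crate M1, crate M2]
4. Farmer goes back to the west bank with crate M1.  [the west bank: crate K1, crate K4, crate M1, crate R4 | the east bank: crate M2]
5. Farmer goes to the east bank with crate R4.  [the west bank: crate K1, crate K4, crate M1 | the east bank: crate M2, crate R4]
6. Farmer goes back to the west bank alone.  [the west bank: crate K1, crate K4, crate M1 | the east bank: crate M2, crate R4]
7. Farmer goes to the east bank with crate K1.  [the west bank: crate K4, crate M1 | the east bank: crate K1, crate M2, crate R4]
8. Farmer goes back to the west bank alone.  [the west bank: crate K4, crate M1 | the east bank: crate K1, crate M2, crate R4]
9. Farmer goes to the east bank with crate K4.  [the west bank: crate M1 | the east bank: crate K1, crate K4, crate M2, crate R4]
10. Farmer goes back to the west bank alone.  [the west bank: crate M1 | the east bank: crate K1, crate K4, crate M2, crate R4]
11. Farmer goes to the east bank with crate M1.  [the west bank: — | the east bank: crate K1, crate K4, crate M1, crate M2, crate R4]

11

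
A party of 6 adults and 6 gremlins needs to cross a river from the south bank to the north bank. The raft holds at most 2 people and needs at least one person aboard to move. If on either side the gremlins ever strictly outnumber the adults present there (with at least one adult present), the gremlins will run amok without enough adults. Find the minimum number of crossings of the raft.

impossible

Following every safe sequence of crossings from the start, the most of the 12 that can be at the north bank as the raft arrives there on crossings 1, 3, 5, 7, 9 is 2, 3, 4, 5, 6 respectively; the best ever achieved is 6 of 12.
From crossing 11 on, no configuration arises that was not already reachable earlier: only 15 distinct safe configurations (who is on which side, and where the raft is) can ever be reached, none of them has everyone across, and every continuation just revisits them. They are: 0 adults + 0 gremlins across (raft back at the start); 0 adults + 1 gremlin across (raft there); 0 adults + 1 gremlin across (raft back at the start); 0 adults + 2 gremlins across (raft there); 0 adults + 2 gremlins across (raft back at the start); 0 adults + 3 gremlins across (raft there); 0 adults + 3 gremlins across (raft back at the start); 0 adults + 4 gremlins across (raft there); 0 adults + 4 gremlins across (raft back at the start); 0 adults + 5 gremlins across (raft there); 0 adults + 5 gremlins across (raft back at the start); 0 adults + 6 gremlins across (raft there); 1 adult + 1 gremlin across (raft there); 1 adult + 1 gremlin across (raft back at the start); 2 adults + 2 gremlins across (raft there). So no valid plan exists.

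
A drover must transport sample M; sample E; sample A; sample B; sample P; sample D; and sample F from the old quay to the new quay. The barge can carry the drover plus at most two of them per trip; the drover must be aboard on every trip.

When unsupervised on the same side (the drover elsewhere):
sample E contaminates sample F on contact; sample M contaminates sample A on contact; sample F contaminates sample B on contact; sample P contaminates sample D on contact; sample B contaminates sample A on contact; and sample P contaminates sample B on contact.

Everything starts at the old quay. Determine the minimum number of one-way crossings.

impossible

Whatever the first load, the items left behind include a forbidden pair without the drover. No opening move is safe, so no plan exists.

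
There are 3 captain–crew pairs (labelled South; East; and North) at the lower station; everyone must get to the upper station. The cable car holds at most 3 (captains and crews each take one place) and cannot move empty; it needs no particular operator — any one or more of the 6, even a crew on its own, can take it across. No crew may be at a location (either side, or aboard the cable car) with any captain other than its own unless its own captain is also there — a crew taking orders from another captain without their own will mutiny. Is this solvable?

1. captain South and crew South cross → the upper station.
2. captain South crosses ← the lower station.
3. captain East, captain North, and captain South cross → the upper station.
4. crew South crosses ← the lower station.
5. crew East, crew North, and crew South cross → the upper station.

Yes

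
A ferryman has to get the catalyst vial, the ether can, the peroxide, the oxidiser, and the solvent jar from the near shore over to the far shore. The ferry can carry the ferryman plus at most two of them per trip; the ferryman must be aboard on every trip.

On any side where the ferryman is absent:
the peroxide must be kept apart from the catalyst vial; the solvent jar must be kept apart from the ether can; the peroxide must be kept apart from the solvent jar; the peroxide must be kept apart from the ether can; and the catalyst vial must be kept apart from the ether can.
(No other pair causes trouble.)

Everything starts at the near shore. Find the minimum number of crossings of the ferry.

Counting alone: the ferryman can take at most 2 across per trip to the far shore, so moving all 5 needs at least 3 loaded trips out, with a return between consecutive ones — at least 5 crossings.
The safety rule pushes this higher. Following every safe sequence of crossings, the most of the 5 that can be at the far shore as the ferry arrives there on crossing 5 is 4 — never all 5.
So no plan with fewer than 7 crossings exists, and this one achieves 7:
1. Ferryman goes to the far shore with the ether can and the peroxide.  [the near shore: the catalyst vial, the oxidiser, the solvent jar | the far shore: the ether can, the peroxide]
2. Ferryman goes back to the near shore with the ether can.  [the near shore: the catalyst vial, the ether can, the oxidiser, the solvent jar | the far shore: the peroxide]
3. Ferryman goes to the far shore with the catalyst vial and the solvent jar.  [the near shore: the ether can, the oxidiser | the far shore: the catalyst vial, the peroxide, the solvent jar]
4. Ferryman goes back to the near shore with the peroxide.  [the near shore: the ether can, the oxidiser, the peroxide | the far shore: the catalyst vial, the solvent jar]
5. Ferryman goes to the far shore with the ether can and the oxidiser.  [the near shore: the peroxide | the far shore: the catalyst vial, the ether can, the oxidiser, the solvent jar]
6. Ferryman goes back to the near shore with the ether can.  [the near shore: the ether can, the peroxide | the far shore: the catalyst vial, the oxidiser, the solvent jar]
7. Ferryman goes to the far shore with the ether can and the peroxide.  [the near shore: — | the far shore: the catalyst vial, the ether can, the oxidiser, the peroxide, the solvent jar]

7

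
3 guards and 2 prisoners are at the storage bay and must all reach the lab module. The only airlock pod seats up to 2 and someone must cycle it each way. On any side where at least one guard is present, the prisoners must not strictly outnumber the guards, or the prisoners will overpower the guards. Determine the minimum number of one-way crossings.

7

Counting alone: each trip to the lab module takes at most 2 across and each return brings at least 1 back, so after t trips out (and t−1 returns) at most 2t − (t−1) of the 5 are across; that first reaches 5 at t = 4, so at least 7 crossings are needed.
The plan below uses exactly 7 crossings, so it is optimal:
1. 2 prisoners → the lab module.  (the storage bay: 3G 0P; the lab module: 0G 2P)
2. 1 prisoner ← the storage bay.  (the storage bay: 3G 1P; the lab module: 0G 1P)
3. 2 guards → the lab module.  (the storage bay: 1G 1P; the lab module: 2G 1P)
4. 1 guard ← the storage bay.  (the storage bay: 2G 1P; the lab module: 1G 1P)
5. 1 guard and 1 prisoner → the lab module.  (the storage bay: 1G 0P; the lab module: 2G 2P)
6. 1 prisoner ← the storage bay.  (the storage bay: 1G 1P; the lab module: 2G 1P)
7. 1 guard and 1 prisoner → the lab module.  (the storage bay: 0G 0P; the lab module: 3G 2P)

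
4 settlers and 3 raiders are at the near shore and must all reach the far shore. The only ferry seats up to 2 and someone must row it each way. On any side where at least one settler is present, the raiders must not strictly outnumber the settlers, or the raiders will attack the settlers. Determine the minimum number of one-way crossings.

11

Counting alone: each trip to the far shore takes at most 2 across and each return brings at least 1 back, so after t trips out (and t−1 returns) at most 2t − (t−1) of the 7 are across; that first reaches 7 at t = 6, so at least 11 crossings are needed.
The plan below uses exactly 11 crossings, so it is optimal:
1. 2 raiders → the far shore.  (the near shore: 4S 1R; the far shore: 0S 2R)
2. 1 raider ← the near shore.  (the near shore: 4S 2R; the far shore: 0S 1R)
3. 2 raiders → the far shore.  (the near shore: 4S 0R; the far shore: 0S 3R)
4. 1 raider ← the near shore.  (the near shore: 4S 1R; the far shore: 0S 2R)
5. 2 settlers → the far shore.  (the near shore: 2S 1R; the far shore: 2S 2R)
6. 1 raider ← the near shore.  (the near shore: 2S 2R; the far shore: 2S 1R)
7. 1 settler and 1 raider → the far shore.  (the near shore: 1S 1R; the far shore: 3S 2R)
8. 1 settler ← the near shore.  (the near shore: 2S 1R; the far shore: 2S 2R)
9. 1 settler and 1 raider → the far shore.  (the near shore: 1S 0R; the far shore: 3S 3R)
10. 1 raider ← the near shore.  (the near shore: 1S 1R; the far shore: 3S 2R)
11. 1 settler and 1 raider → the far shore.  (the near shore: 0S 0R; the far shore: 4S 3R)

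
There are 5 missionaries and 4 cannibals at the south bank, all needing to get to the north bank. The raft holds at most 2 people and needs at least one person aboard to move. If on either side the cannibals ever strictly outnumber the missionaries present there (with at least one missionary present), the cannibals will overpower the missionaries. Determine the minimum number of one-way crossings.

15

Counting alone: each trip to the north bank takes at most 2 across and each return brings at least 1 back, so after t trips out (and t−1 returns) at most 2t − (t−1) of the 9 are across; that first reaches 9 at t = 8, so at least 15 crossings are needed.
The plan below uses exactly 15 crossings, so it is optimal:
1. 2 cannibals → the north bank.  (the south bank: 5M 2C; the north bank: 0M 2C)
2. 1 cannibal ← the south bank.  (the south bank: 5M 3C; the north bank: 0M 1C)
3. 2 cannibals → the north bank.  (the south bank: 5M 1C; the north bank: 0M 3C)
4. 1 cannibal ← the south bank.  (the south bank: 5M 2C; the north bank: 0M 2C)
5. 2 missionaries → the north bank.  (the south bank: 3M 2C; the north bank: 2M 2C)
6. 1 cannibal ← the south bank.  (the south bank: 3M 3C; the north bank: 2M 1C)
7. 1 missionary and 1 cannibal → the north bank.  (the south bank: 2M 2C; the north bank: 3M 2C)
8. 1 missionary ← the south bank.  (the south bank: 3M 2C; the north bank: 2M 2C)
9. 1 missionary and 1 cannibal → the north bank.  (the south bank: 2M 1C; the north bank: 3M 3C)
10. 1 cannibal ← the south bank.  (the south bank: 2M 2C; the north bank: 3M 2C)
11. 1 missionary and 1 cannibal → the north bank.  (the south bank: 1M 1C; the north bank: 4M 3C)
12. 1 missionary ← the south bank.  (the south bank: 2M 1C; the north bank: 3M 3C)
13. 1 missionary and 1 cannibal → the north bank.  (the south bank: 1M 0C; the north bank: 4M 4C)
14. 1 cannibal ← the south bank.  (the south bank: 1M 1C; the north bank: 4M 3C)
15. 1 missionary and 1 cannibal → the north bank.  (the south bank: 0M 0C; the north bank: 5M 4C)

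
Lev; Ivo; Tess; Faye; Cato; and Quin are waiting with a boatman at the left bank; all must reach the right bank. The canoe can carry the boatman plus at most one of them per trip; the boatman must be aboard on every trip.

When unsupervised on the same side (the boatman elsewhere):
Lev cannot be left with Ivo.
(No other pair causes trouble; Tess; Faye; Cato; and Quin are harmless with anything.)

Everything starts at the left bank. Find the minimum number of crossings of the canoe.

11

Counting alone: the boatman can take at most 1 across per trip to the right bank, so moving all 6 needs at least 6 loaded trips out, with a return between consecutive ones — at least 11 crossings.
The plan below uses exactly 11 crossings, so it is optimal:
1. Boatman goes to the right bank with Lev.
2. Boatman goes back to the left bank alone.
3. Boatman goes to the right bank with Tess.
4. Boatman goes back to the left bank alone.
5. Boatman goes to the right bank with Faye.
6. Boatman goes back to the left bank alone.
7. Boatman goes to the right bank with Cato.
8. Boatman goes back to the left bank alone.
9. Boatman goes to the right bank with Quin.
10. Boatman goes back to the left bank alone.
11. Boatman goes to the right bank with Ivo.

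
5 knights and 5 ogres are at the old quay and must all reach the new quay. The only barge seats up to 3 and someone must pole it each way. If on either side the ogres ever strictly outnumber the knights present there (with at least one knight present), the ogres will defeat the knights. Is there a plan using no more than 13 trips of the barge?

Yes — this plan uses 11 crossings (≤ 13):
1. 2 ogres → the new quay.  (the old quay: 5K 3O; the new quay: 0K 2O)
2. 1 ogre ← the old quay.  (the old quay: 5K 4O; the new quay: 0K 1O)
3. 3 ogres → the new quay.  (the old quay: 5K 1O; the new quay: 0K 4O)
4. 1 ogre ← the old quay.  (the old quay: 5K 2O; the new quay: 0K 3O)
5. 3 knights → the new quay.  (the old quay: 2K 2O; the new quay: 3K 3O)
6. 1 knight and 1 ogre ← the old quay.  (the old quay: 3K 3O; the new quay: 2K 2O)
7. 3 knights → the new quay.  (the old quay: 0K 3O; the new quay: 5K 2O)
8. 1 ogre ← the old quay.  (the old quay: 0K 4O; the new quay: 5K 1O)
9. 2 ogres → the new quay.  (the old quay: 0K 2O; the new quay: 5K 3O)
10. 1 ogre ← the old quay.  (the old quay: 0K 3O; the new quay: 5K 2O)
11. 3 ogres → the new quay.  (the old quay: 0K 0O; the new quay: 5K 5O)

Yes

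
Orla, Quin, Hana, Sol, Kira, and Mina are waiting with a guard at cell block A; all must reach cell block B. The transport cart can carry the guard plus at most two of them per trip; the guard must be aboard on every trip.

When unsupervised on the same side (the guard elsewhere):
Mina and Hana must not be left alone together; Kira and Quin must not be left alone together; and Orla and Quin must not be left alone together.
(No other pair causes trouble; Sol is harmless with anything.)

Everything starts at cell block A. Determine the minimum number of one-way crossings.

7

Counting alone: the guard can take at most 2 across per trip to cell block B, so moving all 6 needs at least 3 loaded trips out, with a return between consecutive ones — at least 5 crossings.
The safety rule pushes this higher. Following every safe sequence of crossings, the most of the 6 that can be at cell block B as the transport cart arrives there on crossing 5 is 5 — never all 6.
So no plan with fewer than 7 crossings exists, and this one achieves 7:
1. Guard goes to cell block B with Hana and Quin.  [cell block A: Kira, Mina, Orla, Sol | cell block B: Hana, Quin]
2. Guard goes back to cell block A alone.  [cell block A: Kira, Mina, Orla, Sol | cell block B: Hana, Quin]
3. Guard goes to cell block B with Orla.  [cell block A: Kira, Mina, Sol | cell block B: Hana, Orla, Quin]
4. Guard goes back to cell block A with Quin.  [cell block A: Kira, Mina, Quin, Sol | cell block B: Hana, Orla]
5. Guard goes to cell block B with Kira and Sol.  [cell block A: Mina, Quin | cell block B: Hana, Kira, Orla, Sol]
6. Guard goes back to cell block A alone.  [cell block A: Mina, Quin | cell block B: Hana, Kira, Orla, Sol]
7. Guard goes to cell block B with Mina and Quin.  [cell block A: — | cell block B: Hana, Kira, Mina, Orla, Quin, Sol]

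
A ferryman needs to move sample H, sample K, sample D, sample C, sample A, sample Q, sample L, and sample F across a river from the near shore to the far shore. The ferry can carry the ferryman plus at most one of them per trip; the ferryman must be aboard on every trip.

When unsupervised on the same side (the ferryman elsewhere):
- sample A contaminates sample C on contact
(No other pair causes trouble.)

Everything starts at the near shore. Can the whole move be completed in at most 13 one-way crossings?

Counting alone: the ferryman can take at most 1 across per trip to the far shore, so moving all 8 needs at least 8 loaded trips out, with a return between consecutive ones — at least 15 crossings.
Since 13 < 15, 13 crossings cannot be enough. (The shortest complete plan in fact takes 15:)
1. Ferryman goes to the far shore with sample C.
2. Ferryman goes back to the near shore alone.
3. Ferryman goes to the far shore with sample H.
4. Ferryman goes back to the near shore alone.
5. Ferryman goes to the far shore with sample K.
6. Ferryman goes back to the near shore alone.
7. Ferryman goes to the far shore with sample D.
8. Ferryman goes back to the near shore alone.
9. Ferryman goes to the far shore with sample Q.
10. Ferryman goes back to the near shore alone.
11. Ferryman goes to the far shore with sample L.
12. Ferryman goes back to the near shore alone.
13. Ferryman goes to the far shore with sample F.
14. Ferryman goes back to the near shore alone.
15. Ferryman goes to the far shore with sample A.

No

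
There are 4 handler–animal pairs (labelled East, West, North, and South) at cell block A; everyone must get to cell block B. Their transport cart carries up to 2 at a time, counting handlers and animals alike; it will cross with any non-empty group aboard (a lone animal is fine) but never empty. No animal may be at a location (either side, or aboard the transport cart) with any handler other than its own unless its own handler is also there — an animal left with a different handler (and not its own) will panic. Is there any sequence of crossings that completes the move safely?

Following every safe sequence of crossings from the start, the most of the 8 that can be at cell block B as the transport cart arrives there on crossings 1, 3, 5 is 2, 3, 4 respectively; the best ever achieved is 4 of 8.
From crossing 7 on, no configuration arises that was not already reachable earlier: only 44 distinct safe configurations (who is on which side, and where the transport cart is) can ever be reached, none of them has everyone across, and every continuation just revisits them. So no valid plan exists.

No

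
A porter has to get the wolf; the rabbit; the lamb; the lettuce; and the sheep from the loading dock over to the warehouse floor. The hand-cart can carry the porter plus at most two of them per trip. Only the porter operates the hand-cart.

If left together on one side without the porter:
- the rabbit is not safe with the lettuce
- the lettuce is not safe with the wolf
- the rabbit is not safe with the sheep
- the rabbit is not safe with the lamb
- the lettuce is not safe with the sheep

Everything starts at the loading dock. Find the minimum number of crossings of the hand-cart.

Counting alone: the porter can take at most 2 across per trip to the warehouse floor, so moving all 5 needs at least 3 loaded trips out, with a return between consecutive ones — at least 5 crossings.
The safety rule pushes this higher. Following every safe sequence of crossings, the most of the 5 that can be at the warehouse floor as the hand-cart arrives there on crossing 5 is 4 — never all 5.
So no plan with fewer than 7 crossings exists, and this one achieves 7:
1. Porter goes to the warehouse floor with the lettuce and the rabbit.
2. Porter goes back to the loading dock with the rabbit.
3. Porter goes to the warehouse floor with the rabbit and the wolf.
4. Porter goes back to the loading dock with the lettuce.
5. Porter goes to the warehouse floor with the lamb and the sheep.
6. Porter goes back to the loading dock with the rabbit.
7. Porter goes to the warehouse floor with the lettuce and the rabbit.

7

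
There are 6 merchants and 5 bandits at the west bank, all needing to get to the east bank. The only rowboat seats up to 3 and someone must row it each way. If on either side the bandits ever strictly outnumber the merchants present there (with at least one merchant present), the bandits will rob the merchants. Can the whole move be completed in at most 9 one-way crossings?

Yes

Yes — this plan uses 9 crossings (≤ 9):
1. 3 bandits → the east bank.  (the west bank: 6M 2B; the east bank: 0M 3B)
2. 1 bandit ← the west bank.  (the west bank: 6M 3B; the east bank: 0M 2B)
3. 3 merchants → the east bank.  (the west bank: 3M 3B; the east bank: 3M 2B)
4. 1 merchant ← the west bank.  (the west bank: 4M 3B; the east bank: 2M 2B)
5. 2 merchants and 1 bandit → the east bank.  (the west bank: 2M 2B; the east bank: 4M 3B)
6. 1 merchant ← the west bank.  (the west bank: 3M 2B; the east bank: 3M 3B)
7. 2 merchants and 1 bandit → the east bank.  (the west bank: 1M 1B; the east bank: 5M 4B)
8. 1 merchant ← the west bank.  (the west bank: 2M 1B; the east bank: 4M 4B)
9. 2 merchants and 1 bandit → the east bank.  (the west bank: 0M 0B; the east bank: 6M 5B)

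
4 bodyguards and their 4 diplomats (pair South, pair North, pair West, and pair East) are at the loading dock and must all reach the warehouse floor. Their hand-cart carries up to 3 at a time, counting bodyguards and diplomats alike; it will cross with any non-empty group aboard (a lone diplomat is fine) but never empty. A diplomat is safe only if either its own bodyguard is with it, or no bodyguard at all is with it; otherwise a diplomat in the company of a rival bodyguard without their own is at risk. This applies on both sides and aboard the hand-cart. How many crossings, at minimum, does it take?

Counting alone: each trip to the warehouse floor takes at most 3 across and each return brings at least 1 back, so after t trips out (and t−1 returns) at most 3t − (t−1) of the 8 are across; that first reaches 8 at t = 4, so at least 7 crossings are needed.
The safety rule pushes this higher. Following every safe sequence of crossings, the most of the 8 that can be at the warehouse floor as the hand-cart arrives there on crossing 7 is 7 — never all 8.
So no plan with fewer than 9 crossings exists, and this one achieves 9:
1. bodyguard South and diplomat South cross → the warehouse floor.
2. bodyguard South crosses ← the loading dock.
3. bodyguard North, bodyguard South, and diplomat North cross → the warehouse floor.
4. bodyguard South and diplomat South cross ← the loading dock.
5. bodyguard East, bodyguard South, and bodyguard West cross → the warehouse floor.
6. diplomat North crosses ← the loading dock.
7. diplomat North and diplomat South cross → the warehouse floor.
8. diplomat South crosses ← the loading dock.
9. diplomat East, diplomat South, and diplomat West cross → the warehouse floor.

9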